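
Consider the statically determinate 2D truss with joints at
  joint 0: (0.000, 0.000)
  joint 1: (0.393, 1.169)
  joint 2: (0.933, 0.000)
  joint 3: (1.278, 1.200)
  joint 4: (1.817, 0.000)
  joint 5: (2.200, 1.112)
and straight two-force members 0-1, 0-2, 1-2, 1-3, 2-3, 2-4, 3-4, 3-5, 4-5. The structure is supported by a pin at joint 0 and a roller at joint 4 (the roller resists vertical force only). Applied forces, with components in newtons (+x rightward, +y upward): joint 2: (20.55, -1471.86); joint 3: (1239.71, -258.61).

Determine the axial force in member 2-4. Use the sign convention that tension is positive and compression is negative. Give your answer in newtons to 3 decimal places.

N=6 nodes, M=9 members, R=3 reactions → 2N=12, M+R=12
member 0 (0-1): L=1.2333, (cx,cy)=(0.3187,0.9479)
member 1 (0-2): L=0.9330, (cx,cy)=(1.0000,0.0000)
member 2 (1-2): L=1.2877, (cx,cy)=(0.4194,-0.9078)
member 3 (1-3): L=0.8855, (cx,cy)=(0.9994,0.0350)
member 4 (2-3): L=1.2486, (cx,cy)=(0.2763,0.9611)
member 5 (2-4): L=0.8840, (cx,cy)=(1.0000,0.0000)
member 6 (3-4): L=1.3155, (cx,cy)=(0.4097,-0.9122)
member 7 (3-5): L=0.9262, (cx,cy)=(0.9955,-0.0950)
member 8 (4-5): L=1.1761, (cx,cy)=(0.3257,0.9455)
solve A·x = −loads:
  F[0-1] = +27.3690 N (tension)
  F[0-2] = +1251.5386 N (tension)
  F[1-2] = -27.7901 N (compression)
  F[1-3] = +20.3877 N (tension)
  F[2-3] = +1557.7321 N (tension)
  F[2-4] = +788.9218 N (tension)
  F[3-4] = -1925.4562 N (compression)
  F[3-5] = -0.0000 N (compression)
  F[4-5] = +0.0000 N (tension)
  Rx@0 = -1260.2600 N
  Ry@0 = -25.9422 N
  Ry@4 = +1756.4122 N

788.922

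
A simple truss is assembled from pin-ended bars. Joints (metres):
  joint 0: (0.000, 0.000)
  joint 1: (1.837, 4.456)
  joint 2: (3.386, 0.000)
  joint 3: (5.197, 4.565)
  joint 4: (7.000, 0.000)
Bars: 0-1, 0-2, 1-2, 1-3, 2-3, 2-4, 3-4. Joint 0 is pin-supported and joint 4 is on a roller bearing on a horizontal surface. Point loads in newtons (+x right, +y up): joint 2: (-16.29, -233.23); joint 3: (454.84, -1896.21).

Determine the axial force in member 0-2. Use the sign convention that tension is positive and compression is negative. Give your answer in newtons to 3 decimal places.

567.256

N=5 nodes, M=7 members, R=3 reactions → 2N=10, M+R=10
member 0 (0-1): L=4.8198, (cx,cy)=(0.3811,0.9245)
member 1 (0-2): L=3.3860, (cx,cy)=(1.0000,0.0000)
member 2 (1-2): L=4.7176, (cx,cy)=(0.3283,-0.9446)
member 3 (1-3): L=3.3618, (cx,cy)=(0.9995,0.0324)
member 4 (2-3): L=4.9111, (cx,cy)=(0.3688,0.9295)
member 5 (2-4): L=3.6140, (cx,cy)=(1.0000,0.0000)
member 6 (3-4): L=4.9082, (cx,cy)=(0.3673,-0.9301)
solve A·x = −loads:
  F[0-1] = -337.6915 N (compression)
  F[0-2] = +567.2563 N (tension)
  F[1-2] = +322.4708 N (tension)
  F[1-3] = -234.7124 N (compression)
  F[2-3] = -76.7724 N (compression)
  F[2-4] = +717.7393 N (tension)
  F[3-4] = -1953.8431 N (compression)
  Rx@0 = -438.5500 N
  Ry@0 = +312.2022 N
  Ry@4 = +1817.2378 N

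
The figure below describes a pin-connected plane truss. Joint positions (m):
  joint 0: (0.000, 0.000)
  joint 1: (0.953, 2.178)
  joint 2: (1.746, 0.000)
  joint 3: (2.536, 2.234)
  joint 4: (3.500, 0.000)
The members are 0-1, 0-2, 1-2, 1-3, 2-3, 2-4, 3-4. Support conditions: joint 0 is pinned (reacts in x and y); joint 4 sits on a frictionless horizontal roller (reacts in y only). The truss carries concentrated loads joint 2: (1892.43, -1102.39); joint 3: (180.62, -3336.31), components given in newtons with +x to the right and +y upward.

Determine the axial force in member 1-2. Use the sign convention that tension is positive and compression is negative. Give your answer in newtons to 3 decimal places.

N=5 nodes, M=7 members, R=3 reactions → 2N=10, M+R=10
member 0 (0-1): L=2.3774, (cx,cy)=(0.4009,0.9161)
member 1 (0-2): L=1.7460, (cx,cy)=(1.0000,0.0000)
member 2 (1-2): L=2.3179, (cx,cy)=(0.3421,-0.9397)
member 3 (1-3): L=1.5840, (cx,cy)=(0.9994,0.0354)
member 4 (2-3): L=2.3696, (cx,cy)=(0.3334,0.9428)
member 5 (2-4): L=1.7540, (cx,cy)=(1.0000,0.0000)
member 6 (3-4): L=2.4331, (cx,cy)=(0.3962,-0.9182)
solve A·x = −loads:
  F[0-1] = -1480.2167 N (compression)
  F[0-2] = +2666.4141 N (tension)
  F[1-2] = +1402.7646 N (tension)
  F[1-3] = -1073.9550 N (compression)
  F[2-3] = -228.8156 N (compression)
  F[2-4] = +1330.1893 N (tension)
  F[3-4] = -3357.3699 N (compression)
  Rx@0 = -2073.0500 N
  Ry@0 = +1356.0828 N
  Ry@4 = +3082.6172 N

1402.765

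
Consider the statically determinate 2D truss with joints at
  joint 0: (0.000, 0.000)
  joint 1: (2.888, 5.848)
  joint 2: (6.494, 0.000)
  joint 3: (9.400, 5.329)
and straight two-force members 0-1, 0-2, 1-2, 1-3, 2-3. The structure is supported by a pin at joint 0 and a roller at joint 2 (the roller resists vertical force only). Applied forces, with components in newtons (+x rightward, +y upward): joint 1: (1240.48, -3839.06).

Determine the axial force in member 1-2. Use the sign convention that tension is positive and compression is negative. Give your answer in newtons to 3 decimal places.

-3318.163

N=4 nodes, M=5 members, R=3 reactions → 2N=8, M+R=8
member 0 (0-1): L=6.5222, (cx,cy)=(0.4428,0.8966)
member 1 (0-2): L=6.4940, (cx,cy)=(1.0000,0.0000)
member 2 (1-2): L=6.8704, (cx,cy)=(0.5249,-0.8512)
member 3 (1-3): L=6.5326, (cx,cy)=(0.9968,-0.0794)
member 4 (2-3): L=6.0698, (cx,cy)=(0.4788,0.8779)
solve A·x = −loads:
  F[0-1] = -1131.6656 N (compression)
  F[0-2] = +1741.5730 N (tension)
  F[1-2] = -3318.1631 N (compression)
  F[1-3] = +0.0000 N (tension)
  F[2-3] = -0.0000 N (compression)
  Rx@0 = -1240.4800 N
  Ry@0 = +1014.6787 N
  Ry@2 = +2824.3813 N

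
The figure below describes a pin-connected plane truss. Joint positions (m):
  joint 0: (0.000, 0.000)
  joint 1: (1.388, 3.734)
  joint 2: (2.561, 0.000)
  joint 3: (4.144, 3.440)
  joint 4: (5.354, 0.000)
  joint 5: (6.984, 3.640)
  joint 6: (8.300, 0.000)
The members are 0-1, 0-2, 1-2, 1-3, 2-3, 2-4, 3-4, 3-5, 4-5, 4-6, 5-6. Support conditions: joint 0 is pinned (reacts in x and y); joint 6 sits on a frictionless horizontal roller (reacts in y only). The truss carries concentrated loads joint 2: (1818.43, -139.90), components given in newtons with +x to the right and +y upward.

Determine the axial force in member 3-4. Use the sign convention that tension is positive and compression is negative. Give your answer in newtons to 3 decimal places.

N=7 nodes, M=11 members, R=3 reactions → 2N=14, M+R=14
member 0 (0-1): L=3.9836, (cx,cy)=(0.3484,0.9373)
member 1 (0-2): L=2.5610, (cx,cy)=(1.0000,0.0000)
member 2 (1-2): L=3.9139, (cx,cy)=(0.2997,-0.9540)
member 3 (1-3): L=2.7716, (cx,cy)=(0.9944,-0.1061)
member 4 (2-3): L=3.7868, (cx,cy)=(0.4180,0.9084)
member 5 (2-4): L=2.7930, (cx,cy)=(1.0000,0.0000)
member 6 (3-4): L=3.6466, (cx,cy)=(0.3318,-0.9433)
member 7 (3-5): L=2.8470, (cx,cy)=(0.9975,0.0702)
member 8 (4-5): L=3.9883, (cx,cy)=(0.4087,0.9127)
member 9 (4-6): L=2.9460, (cx,cy)=(1.0000,0.0000)
member 10 (5-6): L=3.8706, (cx,cy)=(0.3400,-0.9404)
solve A·x = −loads:
  F[0-1] = -103.2002 N (compression)
  F[0-2] = +1854.3876 N (tension)
  F[1-2] = +109.0697 N (tension)
  F[1-3] = -69.0353 N (compression)
  F[2-3] = +39.4569 N (tension)
  F[2-4] = +52.1514 N (tension)
  F[3-4] = -48.4523 N (compression)
  F[3-5] = -36.1635 N (compression)
  F[4-5] = +50.0807 N (tension)
  F[4-6] = +15.6064 N (tension)
  F[5-6] = -45.9013 N (compression)
  Rx@0 = -1818.4300 N
  Ry@0 = +96.7333 N
  Ry@6 = +43.1667 N

-48.452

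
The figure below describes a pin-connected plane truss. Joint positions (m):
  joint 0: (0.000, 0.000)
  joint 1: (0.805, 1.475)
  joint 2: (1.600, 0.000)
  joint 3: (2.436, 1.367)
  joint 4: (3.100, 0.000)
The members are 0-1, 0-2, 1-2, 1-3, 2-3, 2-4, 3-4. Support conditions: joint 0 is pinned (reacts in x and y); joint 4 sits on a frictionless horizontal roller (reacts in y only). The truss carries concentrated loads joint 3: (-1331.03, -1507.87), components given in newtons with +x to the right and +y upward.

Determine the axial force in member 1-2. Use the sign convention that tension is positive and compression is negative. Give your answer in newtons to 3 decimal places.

N=5 nodes, M=7 members, R=3 reactions → 2N=10, M+R=10
member 0 (0-1): L=1.6804, (cx,cy)=(0.4791,0.8778)
member 1 (0-2): L=1.6000, (cx,cy)=(1.0000,0.0000)
member 2 (1-2): L=1.6756, (cx,cy)=(0.4745,-0.8803)
member 3 (1-3): L=1.6346, (cx,cy)=(0.9978,-0.0661)
member 4 (2-3): L=1.6024, (cx,cy)=(0.5217,0.8531)
member 5 (2-4): L=1.5000, (cx,cy)=(1.0000,0.0000)
member 6 (3-4): L=1.5197, (cx,cy)=(0.4369,-0.8995)
solve A·x = −loads:
  F[0-1] = -1036.6099 N (compression)
  F[0-2] = -834.4311 N (compression)
  F[1-2] = +1110.6638 N (tension)
  F[1-3] = -1025.8012 N (compression)
  F[2-3] = -1146.0328 N (compression)
  F[2-4] = +290.4467 N (tension)
  F[3-4] = -664.7606 N (compression)
  Rx@0 = +1331.0300 N
  Ry@0 = +909.9173 N
  Ry@4 = +597.9527 N

1110.664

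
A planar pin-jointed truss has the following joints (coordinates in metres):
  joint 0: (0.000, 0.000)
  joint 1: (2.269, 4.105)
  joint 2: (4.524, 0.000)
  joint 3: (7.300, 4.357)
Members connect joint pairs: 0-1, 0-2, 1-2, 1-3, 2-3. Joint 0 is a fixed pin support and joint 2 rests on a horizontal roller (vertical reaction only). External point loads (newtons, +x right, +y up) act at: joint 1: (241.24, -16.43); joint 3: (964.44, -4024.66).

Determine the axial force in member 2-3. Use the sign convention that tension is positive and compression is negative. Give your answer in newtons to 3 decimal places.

-4988.623

N=4 nodes, M=5 members, R=3 reactions → 2N=8, M+R=8
member 0 (0-1): L=4.6904, (cx,cy)=(0.4838,0.8752)
member 1 (0-2): L=4.5240, (cx,cy)=(1.0000,0.0000)
member 2 (1-2): L=4.6836, (cx,cy)=(0.4815,-0.8765)
member 3 (1-3): L=5.0373, (cx,cy)=(0.9987,0.0500)
member 4 (2-3): L=5.1662, (cx,cy)=(0.5373,0.8434)
solve A·x = −loads:
  F[0-1] = +4123.7866 N (tension)
  F[0-2] = -789.2396 N (compression)
  F[1-2] = -3928.2809 N (compression)
  F[1-3] = +3649.5904 N (tension)
  F[2-3] = -4988.6227 N (compression)
  Rx@0 = -1205.6800 N
  Ry@0 = -3609.1427 N
  Ry@2 = +7650.2327 N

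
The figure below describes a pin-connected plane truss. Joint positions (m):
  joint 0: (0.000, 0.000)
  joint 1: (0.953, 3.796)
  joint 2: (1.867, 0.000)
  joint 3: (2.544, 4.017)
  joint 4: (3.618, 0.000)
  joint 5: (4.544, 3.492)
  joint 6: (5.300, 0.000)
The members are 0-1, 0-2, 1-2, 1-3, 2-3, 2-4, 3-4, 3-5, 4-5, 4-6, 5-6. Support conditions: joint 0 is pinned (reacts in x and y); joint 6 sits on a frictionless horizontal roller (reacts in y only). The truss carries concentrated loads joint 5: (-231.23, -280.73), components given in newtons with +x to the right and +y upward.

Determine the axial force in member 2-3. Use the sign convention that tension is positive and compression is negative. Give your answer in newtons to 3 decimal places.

-182.209

N=7 nodes, M=11 members, R=3 reactions → 2N=14, M+R=14
member 0 (0-1): L=3.9138, (cx,cy)=(0.2435,0.9699)
member 1 (0-2): L=1.8670, (cx,cy)=(1.0000,0.0000)
member 2 (1-2): L=3.9045, (cx,cy)=(0.2341,-0.9722)
member 3 (1-3): L=1.6063, (cx,cy)=(0.9905,0.1376)
member 4 (2-3): L=4.0736, (cx,cy)=(0.1662,0.9861)
member 5 (2-4): L=1.7510, (cx,cy)=(1.0000,0.0000)
member 6 (3-4): L=4.1581, (cx,cy)=(0.2583,-0.9661)
member 7 (3-5): L=2.0678, (cx,cy)=(0.9672,-0.2539)
member 8 (4-5): L=3.6127, (cx,cy)=(0.2563,0.9666)
member 9 (4-6): L=1.6820, (cx,cy)=(1.0000,0.0000)
member 10 (5-6): L=3.5729, (cx,cy)=(0.2116,-0.9774)
solve A·x = −loads:
  F[0-1] = -198.3642 N (compression)
  F[0-2] = -182.9288 N (compression)
  F[1-2] = +184.8100 N (tension)
  F[1-3] = -92.4424 N (compression)
  F[2-3] = -182.2089 N (compression)
  F[2-4] = -109.3854 N (compression)
  F[3-4] = +249.7902 N (tension)
  F[3-5] = -192.6771 N (compression)
  F[4-5] = -249.6545 N (compression)
  F[4-6] = +19.1243 N (tension)
  F[5-6] = -90.3827 N (compression)
  Rx@0 = +231.2300 N
  Ry@0 = +192.3938 N
  Ry@6 = +88.3362 N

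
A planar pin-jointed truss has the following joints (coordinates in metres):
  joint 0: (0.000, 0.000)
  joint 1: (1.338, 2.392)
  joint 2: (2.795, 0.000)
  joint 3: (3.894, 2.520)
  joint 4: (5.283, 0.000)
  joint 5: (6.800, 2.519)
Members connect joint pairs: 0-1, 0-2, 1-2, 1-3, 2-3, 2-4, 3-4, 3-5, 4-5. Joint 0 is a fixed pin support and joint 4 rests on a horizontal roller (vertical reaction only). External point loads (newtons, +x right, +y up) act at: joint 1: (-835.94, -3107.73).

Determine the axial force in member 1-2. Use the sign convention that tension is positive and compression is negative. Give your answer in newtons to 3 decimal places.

-502.601

N=6 nodes, M=9 members, R=3 reactions → 2N=12, M+R=12
member 0 (0-1): L=2.7408, (cx,cy)=(0.4882,0.8727)
member 1 (0-2): L=2.7950, (cx,cy)=(1.0000,0.0000)
member 2 (1-2): L=2.8008, (cx,cy)=(0.5202,-0.8540)
member 3 (1-3): L=2.5592, (cx,cy)=(0.9987,0.0500)
member 4 (2-3): L=2.7492, (cx,cy)=(0.3998,0.9166)
member 5 (2-4): L=2.4880, (cx,cy)=(1.0000,0.0000)
member 6 (3-4): L=2.8775, (cx,cy)=(0.4827,-0.8758)
member 7 (3-5): L=2.9060, (cx,cy)=(1.0000,-0.0003)
member 8 (4-5): L=2.9405, (cx,cy)=(0.5159,0.8567)
solve A·x = −loads:
  F[0-1] = -3092.7126 N (compression)
  F[0-2] = +673.8639 N (tension)
  F[1-2] = -502.6010 N (compression)
  F[1-3] = -412.9239 N (compression)
  F[2-3] = +468.2850 N (tension)
  F[2-4] = +225.2102 N (tension)
  F[3-4] = -466.5452 N (compression)
  F[3-5] = +0.0000 N (tension)
  F[4-5] = -0.0000 N (compression)
  Rx@0 = +835.9400 N
  Ry@0 = +2699.1413 N
  Ry@4 = +408.5887 N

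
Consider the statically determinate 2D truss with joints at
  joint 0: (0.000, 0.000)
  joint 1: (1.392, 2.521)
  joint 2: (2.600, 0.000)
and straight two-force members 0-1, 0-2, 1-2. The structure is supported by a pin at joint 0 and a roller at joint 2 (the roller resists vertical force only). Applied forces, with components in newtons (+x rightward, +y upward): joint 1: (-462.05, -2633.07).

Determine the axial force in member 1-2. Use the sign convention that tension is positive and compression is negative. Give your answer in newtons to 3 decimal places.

-1066.401

N=3 nodes, M=3 members, R=3 reactions → 2N=6, M+R=6
member 0 (0-1): L=2.8798, (cx,cy)=(0.4834,0.8754)
member 1 (0-2): L=2.6000, (cx,cy)=(1.0000,0.0000)
member 2 (1-2): L=2.7955, (cx,cy)=(0.4321,-0.9018)
solve A·x = −loads:
  F[0-1] = -1909.2368 N (compression)
  F[0-2] = +460.8198 N (tension)
  F[1-2] = -1066.4010 N (compression)
  Rx@0 = +462.0500 N
  Ry@0 = +1671.3756 N
  Ry@2 = +961.6944 N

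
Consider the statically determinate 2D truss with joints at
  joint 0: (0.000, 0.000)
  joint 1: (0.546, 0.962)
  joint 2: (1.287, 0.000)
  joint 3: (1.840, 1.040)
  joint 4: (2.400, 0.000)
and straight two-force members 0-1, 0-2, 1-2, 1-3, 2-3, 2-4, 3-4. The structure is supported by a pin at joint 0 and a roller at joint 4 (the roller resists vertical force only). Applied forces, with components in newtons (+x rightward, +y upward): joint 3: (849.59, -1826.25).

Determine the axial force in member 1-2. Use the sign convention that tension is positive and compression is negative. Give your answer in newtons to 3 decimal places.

N=5 nodes, M=7 members, R=3 reactions → 2N=10, M+R=10
member 0 (0-1): L=1.1061, (cx,cy)=(0.4936,0.8697)
member 1 (0-2): L=1.2870, (cx,cy)=(1.0000,0.0000)
member 2 (1-2): L=1.2143, (cx,cy)=(0.6102,-0.7922)
member 3 (1-3): L=1.2963, (cx,cy)=(0.9982,0.0602)
member 4 (2-3): L=1.1779, (cx,cy)=(0.4695,0.8829)
member 5 (2-4): L=1.1130, (cx,cy)=(1.0000,0.0000)
member 6 (3-4): L=1.1812, (cx,cy)=(0.4741,-0.8805)
solve A·x = −loads:
  F[0-1] = -66.6555 N (compression)
  F[0-2] = +882.4915 N (tension)
  F[1-2] = +67.5337 N (tension)
  F[1-3] = -74.2470 N (compression)
  F[2-3] = -60.5953 N (compression)
  F[2-4] = +952.1511 N (tension)
  F[3-4] = -2008.3347 N (compression)
  Rx@0 = -849.5900 N
  Ry@0 = +57.9693 N
  Ry@4 = +1768.2807 N

67.534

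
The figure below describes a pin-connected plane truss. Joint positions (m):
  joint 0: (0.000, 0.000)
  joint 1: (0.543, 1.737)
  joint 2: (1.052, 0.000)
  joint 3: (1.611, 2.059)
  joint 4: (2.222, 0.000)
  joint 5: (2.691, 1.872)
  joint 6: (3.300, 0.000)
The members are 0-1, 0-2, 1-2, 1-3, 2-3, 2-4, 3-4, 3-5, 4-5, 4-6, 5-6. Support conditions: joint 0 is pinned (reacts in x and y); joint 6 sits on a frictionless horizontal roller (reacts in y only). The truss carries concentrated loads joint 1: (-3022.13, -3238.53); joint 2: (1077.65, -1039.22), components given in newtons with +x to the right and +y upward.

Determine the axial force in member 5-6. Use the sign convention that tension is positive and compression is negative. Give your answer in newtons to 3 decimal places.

764.044

N=7 nodes, M=11 members, R=3 reactions → 2N=14, M+R=14
member 0 (0-1): L=1.8199, (cx,cy)=(0.2984,0.9545)
member 1 (0-2): L=1.0520, (cx,cy)=(1.0000,0.0000)
member 2 (1-2): L=1.8100, (cx,cy)=(0.2812,-0.9596)
member 3 (1-3): L=1.1155, (cx,cy)=(0.9574,0.2887)
member 4 (2-3): L=2.1335, (cx,cy)=(0.2620,0.9651)
member 5 (2-4): L=1.1700, (cx,cy)=(1.0000,0.0000)
member 6 (3-4): L=2.1477, (cx,cy)=(0.2845,-0.9587)
member 7 (3-5): L=1.0961, (cx,cy)=(0.9853,-0.1706)
member 8 (4-5): L=1.9299, (cx,cy)=(0.2430,0.9700)
member 9 (4-6): L=1.0780, (cx,cy)=(1.0000,0.0000)
member 10 (5-6): L=1.9686, (cx,cy)=(0.3094,-0.9509)
solve A·x = −loads:
  F[0-1] = -5243.1346 N (compression)
  F[0-2] = -380.0919 N (compression)
  F[1-2] = +2111.4757 N (tension)
  F[1-3] = +902.3901 N (tension)
  F[2-3] = -1022.7801 N (compression)
  F[2-4] = -596.0006 N (compression)
  F[3-4] = +685.4534 N (tension)
  F[3-5] = +406.9663 N (tension)
  F[4-5] = -677.4402 N (compression)
  F[4-6] = -236.3659 N (compression)
  F[5-6] = +764.0438 N (tension)
  Rx@0 = +1944.4800 N
  Ry@0 = +5004.3132 N
  Ry@6 = -726.5632 N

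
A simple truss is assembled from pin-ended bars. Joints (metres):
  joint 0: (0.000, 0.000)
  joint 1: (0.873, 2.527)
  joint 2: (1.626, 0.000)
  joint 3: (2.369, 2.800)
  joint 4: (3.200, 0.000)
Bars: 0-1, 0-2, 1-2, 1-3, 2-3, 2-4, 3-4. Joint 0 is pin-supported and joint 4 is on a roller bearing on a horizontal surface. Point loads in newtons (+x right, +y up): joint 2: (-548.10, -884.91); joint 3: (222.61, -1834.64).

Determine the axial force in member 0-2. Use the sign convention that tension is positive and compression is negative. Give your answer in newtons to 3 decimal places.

-77.818

N=5 nodes, M=7 members, R=3 reactions → 2N=10, M+R=10
member 0 (0-1): L=2.6735, (cx,cy)=(0.3265,0.9452)
member 1 (0-2): L=1.6260, (cx,cy)=(1.0000,0.0000)
member 2 (1-2): L=2.6368, (cx,cy)=(0.2856,-0.9584)
member 3 (1-3): L=1.5207, (cx,cy)=(0.9838,0.1795)
member 4 (2-3): L=2.8969, (cx,cy)=(0.2565,0.9665)
member 5 (2-4): L=1.5740, (cx,cy)=(1.0000,0.0000)
member 6 (3-4): L=2.9207, (cx,cy)=(0.2845,-0.9587)
solve A·x = −loads:
  F[0-1] = -758.4903 N (compression)
  F[0-2] = -77.8183 N (compression)
  F[1-2] = +664.7575 N (tension)
  F[1-3] = -444.7336 N (compression)
  F[2-3] = +256.4122 N (tension)
  F[2-4] = +594.3536 N (tension)
  F[3-4] = -2088.9723 N (compression)
  Rx@0 = +325.4900 N
  Ry@0 = +716.9144 N
  Ry@4 = +2002.6356 N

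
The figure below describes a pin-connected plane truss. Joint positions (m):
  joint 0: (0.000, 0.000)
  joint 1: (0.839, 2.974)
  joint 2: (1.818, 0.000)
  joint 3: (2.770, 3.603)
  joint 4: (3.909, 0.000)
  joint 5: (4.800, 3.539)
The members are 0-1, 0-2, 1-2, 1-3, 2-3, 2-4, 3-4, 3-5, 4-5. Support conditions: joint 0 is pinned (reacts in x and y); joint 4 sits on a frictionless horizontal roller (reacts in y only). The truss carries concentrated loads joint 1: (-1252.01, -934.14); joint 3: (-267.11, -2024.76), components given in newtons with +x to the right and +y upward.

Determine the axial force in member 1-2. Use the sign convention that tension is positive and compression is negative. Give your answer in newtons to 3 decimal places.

N=6 nodes, M=9 members, R=3 reactions → 2N=12, M+R=12
member 0 (0-1): L=3.0901, (cx,cy)=(0.2715,0.9624)
member 1 (0-2): L=1.8180, (cx,cy)=(1.0000,0.0000)
member 2 (1-2): L=3.1310, (cx,cy)=(0.3127,-0.9499)
member 3 (1-3): L=2.0309, (cx,cy)=(0.9508,0.3097)
member 4 (2-3): L=3.7266, (cx,cy)=(0.2555,0.9668)
member 5 (2-4): L=2.0910, (cx,cy)=(1.0000,0.0000)
member 6 (3-4): L=3.7787, (cx,cy)=(0.3014,-0.9535)
member 7 (3-5): L=2.0310, (cx,cy)=(0.9995,-0.0315)
member 8 (4-5): L=3.6494, (cx,cy)=(0.2441,0.9697)
solve A·x = −loads:
  F[0-1] = -2620.8071 N (compression)
  F[0-2] = -807.5343 N (compression)
  F[1-2] = +1677.5075 N (tension)
  F[1-3] = +16.7229 N (tension)
  F[2-3] = -1648.0773 N (compression)
  F[2-4] = +138.0029 N (tension)
  F[3-4] = -457.8386 N (compression)
  F[3-5] = -0.0000 N (tension)
  F[4-5] = +0.0000 N (tension)
  Rx@0 = +1519.1200 N
  Ry@0 = +2522.3552 N
  Ry@4 = +436.5448 N

1677.508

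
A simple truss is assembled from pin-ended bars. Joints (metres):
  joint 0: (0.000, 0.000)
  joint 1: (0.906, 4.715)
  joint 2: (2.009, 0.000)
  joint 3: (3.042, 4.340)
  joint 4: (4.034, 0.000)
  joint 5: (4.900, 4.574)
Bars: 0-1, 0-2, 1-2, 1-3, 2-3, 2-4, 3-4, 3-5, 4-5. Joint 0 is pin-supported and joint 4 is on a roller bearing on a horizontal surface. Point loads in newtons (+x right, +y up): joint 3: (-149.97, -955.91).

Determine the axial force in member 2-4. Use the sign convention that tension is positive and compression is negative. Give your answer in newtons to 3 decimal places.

127.885

N=6 nodes, M=9 members, R=3 reactions → 2N=12, M+R=12
member 0 (0-1): L=4.8013, (cx,cy)=(0.1887,0.9820)
member 1 (0-2): L=2.0090, (cx,cy)=(1.0000,0.0000)
member 2 (1-2): L=4.8423, (cx,cy)=(0.2278,-0.9737)
member 3 (1-3): L=2.1687, (cx,cy)=(0.9849,-0.1729)
member 4 (2-3): L=4.4612, (cx,cy)=(0.2315,0.9728)
member 5 (2-4): L=2.0250, (cx,cy)=(1.0000,0.0000)
member 6 (3-4): L=4.4519, (cx,cy)=(0.2228,-0.9749)
member 7 (3-5): L=1.8727, (cx,cy)=(0.9922,0.1250)
member 8 (4-5): L=4.6553, (cx,cy)=(0.1860,0.9825)
solve A·x = −loads:
  F[0-1] = -403.6656 N (compression)
  F[0-2] = -73.7981 N (compression)
  F[1-2] = +438.8745 N (tension)
  F[1-3] = -178.8347 N (compression)
  F[2-3] = -439.2754 N (compression)
  F[2-4] = +127.8849 N (tension)
  F[3-4] = -573.9257 N (compression)
  F[3-5] = +0.0000 N (tension)
  F[4-5] = -0.0000 N (compression)
  Rx@0 = +149.9700 N
  Ry@0 = +396.4136 N
  Ry@4 = +559.4964 N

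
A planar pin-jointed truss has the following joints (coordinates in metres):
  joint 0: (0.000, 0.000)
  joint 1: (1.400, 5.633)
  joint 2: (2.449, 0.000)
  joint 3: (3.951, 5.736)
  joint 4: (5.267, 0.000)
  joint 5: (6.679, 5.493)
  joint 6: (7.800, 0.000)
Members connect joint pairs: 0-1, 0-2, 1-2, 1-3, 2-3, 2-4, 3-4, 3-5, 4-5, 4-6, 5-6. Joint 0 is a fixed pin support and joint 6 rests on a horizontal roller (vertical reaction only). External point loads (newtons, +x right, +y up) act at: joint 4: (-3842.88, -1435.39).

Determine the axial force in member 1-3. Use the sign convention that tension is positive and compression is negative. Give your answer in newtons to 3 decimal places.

-201.308

N=7 nodes, M=11 members, R=3 reactions → 2N=14, M+R=14
member 0 (0-1): L=5.8044, (cx,cy)=(0.2412,0.9705)
member 1 (0-2): L=2.4490, (cx,cy)=(1.0000,0.0000)
member 2 (1-2): L=5.7298, (cx,cy)=(0.1831,-0.9831)
member 3 (1-3): L=2.5531, (cx,cy)=(0.9992,0.0403)
member 4 (2-3): L=5.9294, (cx,cy)=(0.2533,0.9674)
member 5 (2-4): L=2.8180, (cx,cy)=(1.0000,0.0000)
member 6 (3-4): L=5.8850, (cx,cy)=(0.2236,-0.9747)
member 7 (3-5): L=2.7388, (cx,cy)=(0.9961,-0.0887)
member 8 (4-5): L=5.6716, (cx,cy)=(0.2490,0.9685)
member 9 (4-6): L=2.5330, (cx,cy)=(1.0000,0.0000)
member 10 (5-6): L=5.6062, (cx,cy)=(0.2000,-0.9798)
solve A·x = −loads:
  F[0-1] = -480.3145 N (compression)
  F[0-2] = -3727.0293 N (compression)
  F[1-2] = +465.8864 N (tension)
  F[1-3] = -201.3075 N (compression)
  F[2-3] = -473.4544 N (compression)
  F[2-4] = -3521.8036 N (compression)
  F[3-4] = +518.1775 N (tension)
  F[3-5] = -438.6805 N (compression)
  F[4-5] = +960.5796 N (tension)
  F[4-6] = +197.8038 N (tension)
  F[5-6] = -989.2341 N (compression)
  Rx@0 = +3842.8800 N
  Ry@0 = +466.1337 N
  Ry@6 = +969.2563 N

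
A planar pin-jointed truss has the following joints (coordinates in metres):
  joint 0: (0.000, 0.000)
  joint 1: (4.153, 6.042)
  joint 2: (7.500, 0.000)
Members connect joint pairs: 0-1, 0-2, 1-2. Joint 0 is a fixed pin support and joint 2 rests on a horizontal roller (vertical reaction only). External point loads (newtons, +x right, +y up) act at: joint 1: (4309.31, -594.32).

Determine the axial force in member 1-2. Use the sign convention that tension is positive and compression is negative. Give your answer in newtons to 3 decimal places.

N=3 nodes, M=3 members, R=3 reactions → 2N=6, M+R=6
member 0 (0-1): L=7.3317, (cx,cy)=(0.5664,0.8241)
member 1 (0-2): L=7.5000, (cx,cy)=(1.0000,0.0000)
member 2 (1-2): L=6.9071, (cx,cy)=(0.4846,-0.8748)
solve A·x = −loads:
  F[0-1] = +3890.7464 N (tension)
  F[0-2] = +2105.4053 N (tension)
  F[1-2] = -4344.8661 N (compression)
  Rx@0 = -4309.3100 N
  Ry@0 = -3206.3549 N
  Ry@2 = +3800.6749 N

-4344.866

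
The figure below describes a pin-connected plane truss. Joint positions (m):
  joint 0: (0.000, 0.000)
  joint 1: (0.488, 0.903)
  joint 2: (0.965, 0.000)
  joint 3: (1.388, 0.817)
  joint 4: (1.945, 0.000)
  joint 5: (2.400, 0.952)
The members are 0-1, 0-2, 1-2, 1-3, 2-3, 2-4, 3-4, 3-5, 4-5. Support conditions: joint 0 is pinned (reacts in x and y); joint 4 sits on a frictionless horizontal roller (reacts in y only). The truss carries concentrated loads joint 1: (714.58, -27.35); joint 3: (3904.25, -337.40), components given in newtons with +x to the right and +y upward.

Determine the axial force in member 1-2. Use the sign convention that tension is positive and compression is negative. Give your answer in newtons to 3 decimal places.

N=6 nodes, M=9 members, R=3 reactions → 2N=12, M+R=12
member 0 (0-1): L=1.0264, (cx,cy)=(0.4754,0.8798)
member 1 (0-2): L=0.9650, (cx,cy)=(1.0000,0.0000)
member 2 (1-2): L=1.0212, (cx,cy)=(0.4671,-0.8842)
member 3 (1-3): L=0.9041, (cx,cy)=(0.9955,-0.0951)
member 4 (2-3): L=0.9200, (cx,cy)=(0.4598,0.8880)
member 5 (2-4): L=0.9800, (cx,cy)=(1.0000,0.0000)
member 6 (3-4): L=0.9888, (cx,cy)=(0.5633,-0.8262)
member 7 (3-5): L=1.0210, (cx,cy)=(0.9912,0.1322)
member 8 (4-5): L=1.0551, (cx,cy)=(0.4312,0.9022)
solve A·x = −loads:
  F[0-1] = +2108.1327 N (tension)
  F[0-2] = +3616.5488 N (tension)
  F[1-2] = -2274.3067 N (compression)
  F[1-3] = +1356.1284 N (tension)
  F[2-3] = +2264.5292 N (tension)
  F[2-4] = +1513.0908 N (tension)
  F[3-4] = -2686.0930 N (compression)
  F[3-5] = -0.0000 N (compression)
  F[4-5] = +0.0000 N (tension)
  Rx@0 = -4618.8300 N
  Ry@0 = -1854.6310 N
  Ry@4 = +2219.3810 N

-2274.307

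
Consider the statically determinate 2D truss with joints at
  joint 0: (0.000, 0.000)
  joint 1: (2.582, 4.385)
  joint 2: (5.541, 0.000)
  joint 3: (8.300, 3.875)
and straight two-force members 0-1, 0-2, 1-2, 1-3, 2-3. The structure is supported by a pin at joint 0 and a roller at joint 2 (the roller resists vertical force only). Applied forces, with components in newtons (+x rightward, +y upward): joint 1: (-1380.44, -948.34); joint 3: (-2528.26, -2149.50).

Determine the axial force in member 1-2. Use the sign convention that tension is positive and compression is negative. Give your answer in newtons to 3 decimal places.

N=4 nodes, M=5 members, R=3 reactions → 2N=8, M+R=8
member 0 (0-1): L=5.0887, (cx,cy)=(0.5074,0.8617)
member 1 (0-2): L=5.5410, (cx,cy)=(1.0000,0.0000)
member 2 (1-2): L=5.2900, (cx,cy)=(0.5594,-0.8289)
member 3 (1-3): L=5.7407, (cx,cy)=(0.9960,-0.0888)
member 4 (2-3): L=4.7569, (cx,cy)=(0.5800,0.8146)
solve A·x = −loads:
  F[0-1] = -2665.2530 N (compression)
  F[0-2] = -2556.3561 N (compression)
  F[1-2] = +1727.5657 N (tension)
  F[1-3] = -941.9583 N (compression)
  F[2-3] = -2741.4029 N (compression)
  Rx@0 = +3908.7000 N
  Ry@0 = +2296.6801 N
  Ry@2 = +801.1599 N

1727.566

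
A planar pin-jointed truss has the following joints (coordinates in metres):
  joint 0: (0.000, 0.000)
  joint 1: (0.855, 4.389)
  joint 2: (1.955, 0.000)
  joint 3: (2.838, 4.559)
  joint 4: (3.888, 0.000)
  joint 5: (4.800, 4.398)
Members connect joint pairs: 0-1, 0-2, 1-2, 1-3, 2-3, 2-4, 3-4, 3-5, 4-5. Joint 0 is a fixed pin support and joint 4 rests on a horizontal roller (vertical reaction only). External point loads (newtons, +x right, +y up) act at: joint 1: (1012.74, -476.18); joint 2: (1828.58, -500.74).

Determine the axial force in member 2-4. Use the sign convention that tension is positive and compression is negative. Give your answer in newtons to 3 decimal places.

N=6 nodes, M=9 members, R=3 reactions → 2N=12, M+R=12
member 0 (0-1): L=4.4715, (cx,cy)=(0.1912,0.9815)
member 1 (0-2): L=1.9550, (cx,cy)=(1.0000,0.0000)
member 2 (1-2): L=4.5247, (cx,cy)=(0.2431,-0.9700)
member 3 (1-3): L=1.9903, (cx,cy)=(0.9963,0.0854)
member 4 (2-3): L=4.6437, (cx,cy)=(0.1901,0.9818)
member 5 (2-4): L=1.9330, (cx,cy)=(1.0000,0.0000)
member 6 (3-4): L=4.6784, (cx,cy)=(0.2244,-0.9745)
member 7 (3-5): L=1.9686, (cx,cy)=(0.9967,-0.0818)
member 8 (4-5): L=4.4916, (cx,cy)=(0.2030,0.9792)
solve A·x = −loads:
  F[0-1] = +532.6498 N (tension)
  F[0-2] = +2739.4716 N (tension)
  F[1-2] = -1087.0481 N (compression)
  F[1-3] = -648.9937 N (compression)
  F[2-3] = +1584.0771 N (tension)
  F[2-4] = +345.4111 N (tension)
  F[3-4] = -1539.0044 N (compression)
  F[3-5] = -0.0000 N (compression)
  F[4-5] = +0.0000 N (tension)
  Rx@0 = -2841.3200 N
  Ry@0 = -522.8219 N
  Ry@4 = +1499.7419 N

345.411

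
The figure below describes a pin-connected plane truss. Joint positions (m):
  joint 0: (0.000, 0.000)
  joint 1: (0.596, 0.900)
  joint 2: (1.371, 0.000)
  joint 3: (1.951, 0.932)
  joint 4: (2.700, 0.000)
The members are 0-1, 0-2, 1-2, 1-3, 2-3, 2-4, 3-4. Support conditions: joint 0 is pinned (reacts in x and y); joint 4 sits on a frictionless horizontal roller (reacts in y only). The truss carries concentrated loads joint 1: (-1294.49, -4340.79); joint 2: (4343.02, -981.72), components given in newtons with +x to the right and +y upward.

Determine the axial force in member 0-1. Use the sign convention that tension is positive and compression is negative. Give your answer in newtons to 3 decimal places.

-5154.168

N=5 nodes, M=7 members, R=3 reactions → 2N=10, M+R=10
member 0 (0-1): L=1.0795, (cx,cy)=(0.5521,0.8338)
member 1 (0-2): L=1.3710, (cx,cy)=(1.0000,0.0000)
member 2 (1-2): L=1.1877, (cx,cy)=(0.6525,-0.7578)
member 3 (1-3): L=1.3554, (cx,cy)=(0.9997,0.0236)
member 4 (2-3): L=1.0977, (cx,cy)=(0.5284,0.8490)
member 5 (2-4): L=1.3290, (cx,cy)=(1.0000,0.0000)
member 6 (3-4): L=1.1957, (cx,cy)=(0.6264,-0.7795)
solve A·x = −loads:
  F[0-1] = -5154.1683 N (compression)
  F[0-2] = +5894.3120 N (tension)
  F[1-2] = -103.6032 N (compression)
  F[1-3] = -1484.1022 N (compression)
  F[2-3] = +1248.7655 N (tension)
  F[2-4] = +823.8905 N (tension)
  F[3-4] = -1315.2210 N (compression)
  Rx@0 = -3048.5300 N
  Ry@0 = +4297.3219 N
  Ry@4 = +1025.1881 N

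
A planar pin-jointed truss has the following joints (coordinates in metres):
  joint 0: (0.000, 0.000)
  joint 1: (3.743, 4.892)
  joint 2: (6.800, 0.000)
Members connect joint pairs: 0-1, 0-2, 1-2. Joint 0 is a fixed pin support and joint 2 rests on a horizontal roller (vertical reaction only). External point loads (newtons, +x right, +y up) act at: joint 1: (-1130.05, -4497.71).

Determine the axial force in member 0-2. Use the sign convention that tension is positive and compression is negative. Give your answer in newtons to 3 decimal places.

1039.051

N=3 nodes, M=3 members, R=3 reactions → 2N=6, M+R=6
member 0 (0-1): L=6.1597, (cx,cy)=(0.6077,0.7942)
member 1 (0-2): L=6.8000, (cx,cy)=(1.0000,0.0000)
member 2 (1-2): L=5.7686, (cx,cy)=(0.5299,-0.8480)
solve A·x = −loads:
  F[0-1] = -3569.5907 N (compression)
  F[0-2] = +1039.0510 N (tension)
  F[1-2] = -1960.7081 N (compression)
  Rx@0 = +1130.0500 N
  Ry@0 = +2834.9565 N
  Ry@2 = +1662.7535 N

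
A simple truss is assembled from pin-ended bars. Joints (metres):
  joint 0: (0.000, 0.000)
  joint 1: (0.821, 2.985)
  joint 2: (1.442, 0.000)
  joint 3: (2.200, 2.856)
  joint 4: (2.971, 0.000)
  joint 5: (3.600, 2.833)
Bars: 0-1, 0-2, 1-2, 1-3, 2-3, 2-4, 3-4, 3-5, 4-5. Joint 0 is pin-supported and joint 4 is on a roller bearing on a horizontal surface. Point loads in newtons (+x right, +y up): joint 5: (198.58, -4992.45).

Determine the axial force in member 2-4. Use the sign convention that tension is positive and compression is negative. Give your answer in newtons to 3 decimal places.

-761.473

N=6 nodes, M=9 members, R=3 reactions → 2N=12, M+R=12
member 0 (0-1): L=3.0958, (cx,cy)=(0.2652,0.9642)
member 1 (0-2): L=1.4420, (cx,cy)=(1.0000,0.0000)
member 2 (1-2): L=3.0489, (cx,cy)=(0.2037,-0.9790)
member 3 (1-3): L=1.3850, (cx,cy)=(0.9957,-0.0931)
member 4 (2-3): L=2.9549, (cx,cy)=(0.2565,0.9665)
member 5 (2-4): L=1.5290, (cx,cy)=(1.0000,0.0000)
member 6 (3-4): L=2.9582, (cx,cy)=(0.2606,-0.9654)
member 7 (3-5): L=1.4002, (cx,cy)=(0.9999,-0.0164)
member 8 (4-5): L=2.9020, (cx,cy)=(0.2167,0.9762)
solve A·x = −loads:
  F[0-1] = +1292.6055 N (tension)
  F[0-2] = -144.2113 N (compression)
  F[1-2] = -1331.6787 N (compression)
  F[1-3] = +616.7073 N (tension)
  F[2-3] = +1348.9011 N (tension)
  F[2-4] = -761.4734 N (compression)
  F[3-4] = -1313.1002 N (compression)
  F[3-5] = +1302.4599 N (tension)
  F[4-5] = -5092.1070 N (compression)
  Rx@0 = -198.5800 N
  Ry@0 = -1246.3239 N
  Ry@4 = +6238.7739 N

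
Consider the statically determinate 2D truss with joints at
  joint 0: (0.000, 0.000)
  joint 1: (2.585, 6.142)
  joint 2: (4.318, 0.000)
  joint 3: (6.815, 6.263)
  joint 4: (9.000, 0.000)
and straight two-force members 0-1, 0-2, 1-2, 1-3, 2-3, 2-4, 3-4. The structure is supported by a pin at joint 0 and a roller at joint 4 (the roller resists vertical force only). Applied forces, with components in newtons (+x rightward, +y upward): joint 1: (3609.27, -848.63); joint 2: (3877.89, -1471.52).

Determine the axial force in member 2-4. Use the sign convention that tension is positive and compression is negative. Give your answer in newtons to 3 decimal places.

1190.664

N=5 nodes, M=7 members, R=3 reactions → 2N=10, M+R=10
member 0 (0-1): L=6.6638, (cx,cy)=(0.3879,0.9217)
member 1 (0-2): L=4.3180, (cx,cy)=(1.0000,0.0000)
member 2 (1-2): L=6.3818, (cx,cy)=(0.2716,-0.9624)
member 3 (1-3): L=4.2317, (cx,cy)=(0.9996,0.0286)
member 4 (2-3): L=6.7424, (cx,cy)=(0.3703,0.9289)
member 5 (2-4): L=4.6820, (cx,cy)=(1.0000,0.0000)
member 6 (3-4): L=6.6332, (cx,cy)=(0.3294,-0.9442)
solve A·x = −loads:
  F[0-1] = +1185.5599 N (tension)
  F[0-2] = +7027.2622 N (tension)
  F[1-2] = -2093.8579 N (compression)
  F[1-3] = -2581.8340 N (compression)
  F[2-3] = +3753.5956 N (tension)
  F[2-4] = +1190.6643 N (tension)
  F[3-4] = -3614.6081 N (compression)
  Rx@0 = -7487.1600 N
  Ry@0 = -1092.7242 N
  Ry@4 = +3412.8742 N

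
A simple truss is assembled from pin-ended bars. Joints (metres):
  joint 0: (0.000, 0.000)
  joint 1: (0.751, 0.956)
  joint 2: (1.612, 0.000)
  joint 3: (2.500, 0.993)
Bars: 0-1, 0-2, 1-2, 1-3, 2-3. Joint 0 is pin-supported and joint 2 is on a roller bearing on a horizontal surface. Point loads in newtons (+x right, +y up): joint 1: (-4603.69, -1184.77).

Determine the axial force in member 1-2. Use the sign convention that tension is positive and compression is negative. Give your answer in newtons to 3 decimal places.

2931.472

N=4 nodes, M=5 members, R=3 reactions → 2N=8, M+R=8
member 0 (0-1): L=1.2157, (cx,cy)=(0.6177,0.7864)
member 1 (0-2): L=1.6120, (cx,cy)=(1.0000,0.0000)
member 2 (1-2): L=1.2866, (cx,cy)=(0.6692,-0.7431)
member 3 (1-3): L=1.7494, (cx,cy)=(0.9998,0.0212)
member 4 (2-3): L=1.3321, (cx,cy)=(0.6666,0.7454)
solve A·x = −loads:
  F[0-1] = -4276.6295 N (compression)
  F[0-2] = -1961.8068 N (compression)
  F[1-2] = +2931.4724 N (tension)
  F[1-3] = -0.0000 N (compression)
  F[2-3] = -0.0000 N (compression)
  Rx@0 = +4603.6900 N
  Ry@0 = +3363.0364 N
  Ry@2 = -2178.2664 N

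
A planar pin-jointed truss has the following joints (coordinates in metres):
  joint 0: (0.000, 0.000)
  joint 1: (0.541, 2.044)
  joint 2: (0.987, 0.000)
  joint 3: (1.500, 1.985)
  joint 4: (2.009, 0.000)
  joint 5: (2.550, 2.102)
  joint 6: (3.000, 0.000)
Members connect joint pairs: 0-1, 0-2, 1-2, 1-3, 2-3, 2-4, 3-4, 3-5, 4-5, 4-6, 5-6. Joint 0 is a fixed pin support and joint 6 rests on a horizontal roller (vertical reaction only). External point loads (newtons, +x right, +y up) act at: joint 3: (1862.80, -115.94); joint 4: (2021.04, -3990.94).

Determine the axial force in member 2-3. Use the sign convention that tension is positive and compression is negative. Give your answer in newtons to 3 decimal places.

N=7 nodes, M=11 members, R=3 reactions → 2N=14, M+R=14
member 0 (0-1): L=2.1144, (cx,cy)=(0.2559,0.9667)
member 1 (0-2): L=0.9870, (cx,cy)=(1.0000,0.0000)
member 2 (1-2): L=2.0921, (cx,cy)=(0.2132,-0.9770)
member 3 (1-3): L=0.9608, (cx,cy)=(0.9981,-0.0614)
member 4 (2-3): L=2.0502, (cx,cy)=(0.2502,0.9682)
member 5 (2-4): L=1.0220, (cx,cy)=(1.0000,0.0000)
member 6 (3-4): L=2.0492, (cx,cy)=(0.2484,-0.9687)
member 7 (3-5): L=1.0565, (cx,cy)=(0.9938,0.1107)
member 8 (4-5): L=2.1705, (cx,cy)=(0.2493,0.9684)
member 9 (4-6): L=0.9910, (cx,cy)=(1.0000,0.0000)
member 10 (5-6): L=2.1496, (cx,cy)=(0.2093,-0.9778)
solve A·x = −loads:
  F[0-1] = -148.7080 N (compression)
  F[0-2] = +3921.8894 N (tension)
  F[1-2] = +151.5710 N (tension)
  F[1-3] = -70.4949 N (compression)
  F[2-3] = -152.9521 N (compression)
  F[2-4] = +3992.4731 N (tension)
  F[3-4] = -192.5612 N (compression)
  F[3-5] = -1935.5086 N (compression)
  F[4-5] = +4313.6086 N (tension)
  F[4-6] = +848.4324 N (tension)
  F[5-6] = -4052.9218 N (compression)
  Rx@0 = -3883.8400 N
  Ry@0 = +143.7578 N
  Ry@6 = +3963.1222 N

-152.952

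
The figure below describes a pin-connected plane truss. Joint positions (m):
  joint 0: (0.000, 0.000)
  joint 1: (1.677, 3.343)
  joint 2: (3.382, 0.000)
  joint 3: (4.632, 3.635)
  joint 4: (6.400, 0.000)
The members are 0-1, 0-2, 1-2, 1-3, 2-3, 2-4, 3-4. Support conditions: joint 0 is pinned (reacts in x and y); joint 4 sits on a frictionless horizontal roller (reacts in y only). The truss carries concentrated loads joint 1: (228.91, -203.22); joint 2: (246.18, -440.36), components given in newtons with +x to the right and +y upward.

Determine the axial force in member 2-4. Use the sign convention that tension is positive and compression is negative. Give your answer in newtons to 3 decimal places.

N=5 nodes, M=7 members, R=3 reactions → 2N=10, M+R=10
member 0 (0-1): L=3.7401, (cx,cy)=(0.4484,0.8938)
member 1 (0-2): L=3.3820, (cx,cy)=(1.0000,0.0000)
member 2 (1-2): L=3.7527, (cx,cy)=(0.4543,-0.8908)
member 3 (1-3): L=2.9694, (cx,cy)=(0.9952,0.0983)
member 4 (2-3): L=3.8439, (cx,cy)=(0.3252,0.9456)
member 5 (2-4): L=3.0180, (cx,cy)=(1.0000,0.0000)
member 6 (3-4): L=4.0422, (cx,cy)=(0.4374,-0.8993)
solve A·x = −loads:
  F[0-1] = -266.3318 N (compression)
  F[0-2] = +594.5104 N (tension)
  F[1-2] = +0.4457 N (tension)
  F[1-3] = -350.2305 N (compression)
  F[2-3] = +465.2497 N (tension)
  F[2-4] = +197.2390 N (tension)
  F[3-4] = -450.9453 N (compression)
  Rx@0 = -475.0900 N
  Ry@0 = +238.0576 N
  Ry@4 = +405.5224 N

197.239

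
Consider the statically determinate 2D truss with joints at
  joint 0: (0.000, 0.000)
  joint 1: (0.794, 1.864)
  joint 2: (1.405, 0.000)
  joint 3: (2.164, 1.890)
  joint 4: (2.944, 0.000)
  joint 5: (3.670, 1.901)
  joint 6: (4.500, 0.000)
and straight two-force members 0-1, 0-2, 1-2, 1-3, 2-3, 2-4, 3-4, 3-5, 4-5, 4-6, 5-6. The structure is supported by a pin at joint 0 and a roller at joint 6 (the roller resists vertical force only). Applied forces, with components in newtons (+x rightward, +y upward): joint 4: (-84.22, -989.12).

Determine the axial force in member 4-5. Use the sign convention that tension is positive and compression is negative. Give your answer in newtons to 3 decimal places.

N=7 nodes, M=11 members, R=3 reactions → 2N=14, M+R=14
member 0 (0-1): L=2.0261, (cx,cy)=(0.3919,0.9200)
member 1 (0-2): L=1.4050, (cx,cy)=(1.0000,0.0000)
member 2 (1-2): L=1.9616, (cx,cy)=(0.3115,-0.9503)
member 3 (1-3): L=1.3702, (cx,cy)=(0.9998,0.0190)
member 4 (2-3): L=2.0367, (cx,cy)=(0.3727,0.9280)
member 5 (2-4): L=1.5390, (cx,cy)=(1.0000,0.0000)
member 6 (3-4): L=2.0446, (cx,cy)=(0.3815,-0.9244)
member 7 (3-5): L=1.5060, (cx,cy)=(1.0000,0.0073)
member 8 (4-5): L=2.0349, (cx,cy)=(0.3568,0.9342)
member 9 (4-6): L=1.5560, (cx,cy)=(1.0000,0.0000)
member 10 (5-6): L=2.0743, (cx,cy)=(0.4001,-0.9165)
solve A·x = −loads:
  F[0-1] = -371.7518 N (compression)
  F[0-2] = +61.4670 N (tension)
  F[1-2] = +354.8044 N (tension)
  F[1-3] = -256.2485 N (compression)
  F[2-3] = -363.3245 N (compression)
  F[2-4] = +307.3789 N (tension)
  F[3-4] = +365.8002 N (tension)
  F[3-5] = -531.1614 N (compression)
  F[4-5] = +696.8419 N (tension)
  F[4-6] = +282.5337 N (tension)
  F[5-6] = -706.0944 N (compression)
  Rx@0 = +84.2200 N
  Ry@0 = +342.0157 N
  Ry@6 = +647.1043 N

696.842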